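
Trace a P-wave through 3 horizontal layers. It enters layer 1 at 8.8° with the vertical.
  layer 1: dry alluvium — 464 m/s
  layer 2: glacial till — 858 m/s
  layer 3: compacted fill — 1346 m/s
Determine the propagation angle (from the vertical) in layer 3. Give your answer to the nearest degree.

26°

Ray parameter p = sin 8.8° / 464 = 3.2971e-04 s/m.
sin θ_3 = p·V_3 = 3.2971e-04 × 1346 = 0.4438.
θ_3 = 26.35° from the vertical.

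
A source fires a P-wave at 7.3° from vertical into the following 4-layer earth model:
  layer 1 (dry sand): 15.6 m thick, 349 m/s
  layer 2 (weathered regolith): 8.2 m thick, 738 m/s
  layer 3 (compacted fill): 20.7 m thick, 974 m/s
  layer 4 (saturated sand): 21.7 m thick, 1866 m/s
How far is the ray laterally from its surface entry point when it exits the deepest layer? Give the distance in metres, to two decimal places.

Apply Snell's law at each interface; in layer i the horizontal offset is hᵢ·tan θᵢ.
Layer 1: θ = 7.30°; offset = 15.6·tan 7.30° = 1.9984 m.
Layer 2: sin θ = 738·sin 7.3°/349 = 0.2687, θ = 15.59°; offset = 8.2·tan 15.59° = 2.2874 m.
Layer 3: sin θ = 974·sin 7.3°/349 = 0.3546, θ = 20.77°; offset = 20.7·tan 20.77° = 7.8508 m.
Layer 4: sin θ = 1866·sin 7.3°/349 = 0.6794, θ = 42.79°; offset = 21.7·tan 42.79° = 20.0909 m.
Total horizontal offset = 32.2274 m.

32.23 m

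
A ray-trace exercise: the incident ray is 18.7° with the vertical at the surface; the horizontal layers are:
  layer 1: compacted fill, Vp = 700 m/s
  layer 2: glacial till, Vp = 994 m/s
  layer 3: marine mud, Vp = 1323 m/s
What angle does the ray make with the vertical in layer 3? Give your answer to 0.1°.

37.3°

Ray parameter p = sin 18.7° / 700 = 4.5802e-04 s/m.
sin θ_3 = p·V_3 = 4.5802e-04 × 1323 = 0.6060.
θ_3 = arcsin 0.6060 = 37.30°.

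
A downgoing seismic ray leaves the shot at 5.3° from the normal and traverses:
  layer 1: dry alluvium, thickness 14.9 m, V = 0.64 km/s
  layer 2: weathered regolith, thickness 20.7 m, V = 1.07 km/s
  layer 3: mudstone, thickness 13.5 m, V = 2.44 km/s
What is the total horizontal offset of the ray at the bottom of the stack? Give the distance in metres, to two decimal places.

Ray parameter p = sin 5.3° / 0.64 km/s = 1.4433e-01 s/km.
Layer 1: θ = 5.30°; offset = 14.9·tan 5.30° = 1.3822 m.
Layer 2: sin θ = p·1.07 = 0.1544 → θ = 8.88°; offset = 20.7·tan 8.88° = 3.2356 m.
Layer 3: sin θ = p·2.44 = 0.3522 → θ = 20.62°; offset = 13.5·tan 20.62° = 5.0796 m.
Σ offsets = 9.6974 m.

9.70 m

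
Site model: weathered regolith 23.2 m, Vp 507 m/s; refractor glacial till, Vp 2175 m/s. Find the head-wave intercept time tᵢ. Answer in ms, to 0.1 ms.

θ_c = arcsin(V₁/V₂) = arcsin(507/2175) = 13.48°; cos θ_c = 0.9725.
tᵢ = 2h·cos θ_c / V₁ = 2·23.2·0.9725 / 507 = 0.08900 s.

89.0 ms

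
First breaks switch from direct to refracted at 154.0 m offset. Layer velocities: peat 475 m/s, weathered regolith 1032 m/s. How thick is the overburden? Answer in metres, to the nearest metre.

47 m

x_cross = 2h·√((V₂+V₁)/(V₂−V₁)) → h = x_cross / (2·√((V₂+V₁)/(V₂−V₁))).
√((V₂+V₁)/(V₂−V₁)) = √((1032+475)/(1032−475)) = 1.6449.
h = 154.0 / (2·1.6449) = 46.81 m.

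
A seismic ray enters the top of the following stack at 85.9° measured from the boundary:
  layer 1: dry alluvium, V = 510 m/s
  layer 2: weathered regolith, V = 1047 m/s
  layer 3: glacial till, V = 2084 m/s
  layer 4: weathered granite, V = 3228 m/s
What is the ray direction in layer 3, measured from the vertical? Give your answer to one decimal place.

From the normal: θ₁ = 90° − 85.9° = 4.1°.
Snell's law across each interface conserves sin θ / V, so sin θ_3 = V_3·sin θ₁/V₁.
sin θ_3 = 2084 × sin 4.1° / 510 = 0.2922.
θ_3 = 16.99° from the vertical.

17.0°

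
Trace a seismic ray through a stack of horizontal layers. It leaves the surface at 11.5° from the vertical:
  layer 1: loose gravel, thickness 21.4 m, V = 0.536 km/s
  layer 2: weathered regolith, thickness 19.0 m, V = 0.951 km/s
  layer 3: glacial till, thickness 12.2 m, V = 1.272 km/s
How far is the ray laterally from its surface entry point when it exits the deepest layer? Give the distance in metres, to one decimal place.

Apply Snell's law at each interface; in layer i the horizontal offset is hᵢ·tan θᵢ.
Layer 1: θ = 11.50°; offset = 21.4·tan 11.50° = 4.354 m.
Layer 2: sin θ = 0.951·sin 11.5°/0.536 = 0.3537, θ = 20.72°; offset = 19.0·tan 20.72° = 7.185 m.
Layer 3: sin θ = 1.272·sin 11.5°/0.536 = 0.4731, θ = 28.24°; offset = 12.2·tan 28.24° = 6.552 m.
Σ offsets = 18.091 m.

18.1 m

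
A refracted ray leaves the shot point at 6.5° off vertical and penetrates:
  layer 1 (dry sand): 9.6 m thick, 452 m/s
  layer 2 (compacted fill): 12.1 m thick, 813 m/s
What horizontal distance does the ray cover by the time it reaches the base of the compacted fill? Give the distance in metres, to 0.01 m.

Ray parameter p = sin 6.5° / 452 m/s = 2.5045e-04 s/m.
Layer 1: θ = 6.50°; offset = 9.6·tan 6.50° = 1.0938 m.
Layer 2: sin θ = p·813 = 0.2036 → θ = 11.75°; offset = 12.1·tan 11.75° = 2.5165 m.
Summing the layer offsets gives 3.6102 m.

3.61 m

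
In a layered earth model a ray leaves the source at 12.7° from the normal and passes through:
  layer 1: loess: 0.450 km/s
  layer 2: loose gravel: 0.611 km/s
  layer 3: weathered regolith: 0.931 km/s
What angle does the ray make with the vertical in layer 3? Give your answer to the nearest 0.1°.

Ray parameter p = sin 12.7° / 0.450 = 4.8855e-01 s/km.
sin θ_3 = p·V_3 = 4.8855e-01 × 0.931 = 0.4548.
θ_3 = arcsin 0.4548 = 27.05°.

27.1°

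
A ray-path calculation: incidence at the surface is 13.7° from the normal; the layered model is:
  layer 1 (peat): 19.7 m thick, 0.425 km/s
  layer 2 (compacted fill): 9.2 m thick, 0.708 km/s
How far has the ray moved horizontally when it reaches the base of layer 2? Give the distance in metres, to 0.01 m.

Ray parameter p = sin 13.7° / 0.425 km/s = 5.5727e-01 s/km.
Layer 1: θ = 13.70°; offset = 19.7·tan 13.70° = 4.8023 m.
Layer 2: sin θ = p·0.708 = 0.3945 → θ = 23.24°; offset = 9.2·tan 23.24° = 3.9503 m.
Summing the layer offsets gives 8.7526 m.

8.75 m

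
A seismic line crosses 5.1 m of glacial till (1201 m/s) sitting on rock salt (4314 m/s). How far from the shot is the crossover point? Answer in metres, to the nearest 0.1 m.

θ_c = arcsin(1201/4314) = 16.16°, so cos θ_c = 0.9605 and tᵢ = 2h cos θ_c/V₁ = 0.0082 s.
At crossover x/V₁ = x/V₂ + tᵢ ⇒ x = tᵢ/(1/V₁ − 1/V₂) = 0.00816/(8.3264e-04 − 2.3180e-04) = 13.58 m.

13.6 m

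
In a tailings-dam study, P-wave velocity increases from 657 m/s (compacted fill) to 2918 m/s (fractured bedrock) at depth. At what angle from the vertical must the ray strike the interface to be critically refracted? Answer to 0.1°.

At critical incidence the refracted ray runs along the interface (θ₂ = 90°), so sin θ_c = V₁/V₂.
θ_c = arcsin(657/2918) = arcsin 0.2252 = 13.01°.

13.0°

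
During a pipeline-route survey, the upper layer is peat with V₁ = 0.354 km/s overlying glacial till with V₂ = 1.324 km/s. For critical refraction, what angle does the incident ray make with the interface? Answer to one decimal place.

At critical incidence the refracted ray runs along the interface (θ₂ = 90°), so sin θ_c = V₁/V₂.
θ_c = arcsin(0.354/1.324) = arcsin 0.2674 = 15.51°.
Measured from the interface: 90° − 15.51° = 74.49°.

74.5°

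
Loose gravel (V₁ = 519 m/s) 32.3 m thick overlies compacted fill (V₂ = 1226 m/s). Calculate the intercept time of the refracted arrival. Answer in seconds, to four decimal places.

0.1128 s

θ_c = arcsin(V₁/V₂) = arcsin(519/1226) = 25.04°; cos θ_c = 0.9060.
tᵢ = 2h·cos θ_c / V₁ = 2·32.3·0.9060 / 519 = 0.11277 s.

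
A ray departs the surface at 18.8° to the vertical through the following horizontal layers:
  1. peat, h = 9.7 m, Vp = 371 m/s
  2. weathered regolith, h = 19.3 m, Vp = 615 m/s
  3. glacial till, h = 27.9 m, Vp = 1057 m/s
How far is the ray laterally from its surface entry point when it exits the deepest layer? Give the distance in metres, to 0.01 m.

Apply Snell's law at each interface; in layer i the horizontal offset is hᵢ·tan θᵢ.
Layer 1: θ = 18.80°; offset = 9.7·tan 18.80° = 3.3021 m.
Layer 2: sin θ = 615·sin 18.8°/371 = 0.5342, θ = 32.29°; offset = 19.3·tan 32.29° = 12.1965 m.
Layer 3: sin θ = 1057·sin 18.8°/371 = 0.9182, θ = 66.66°; offset = 27.9·tan 66.66° = 64.6512 m.
Summing the layer offsets gives 80.1499 m.

80.15 m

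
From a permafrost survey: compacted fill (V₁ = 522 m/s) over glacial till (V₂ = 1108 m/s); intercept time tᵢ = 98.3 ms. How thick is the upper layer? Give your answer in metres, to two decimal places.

29.09 m

h = tᵢ·V₁·V₂ / (2·√(V₂²−V₁²)).
√(V₂²−V₁²) = √(1108² − 522²) = 977.3 m/s.
h = 0.0983 s × 522 × 1108 / (2 × 977.3) = 29.09 m.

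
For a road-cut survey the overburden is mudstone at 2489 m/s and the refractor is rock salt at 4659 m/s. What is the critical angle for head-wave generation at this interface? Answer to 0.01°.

Critical incidence: sin θ_c = V₁/V₂ = 2489/4659 = 0.5342.
θ_c = arcsin 0.5342 = 32.29°.

32.29°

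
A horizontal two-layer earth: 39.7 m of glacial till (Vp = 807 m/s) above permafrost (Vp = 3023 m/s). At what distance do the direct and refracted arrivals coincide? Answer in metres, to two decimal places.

x_cross = 2h·√((V₂+V₁)/(V₂−V₁)).
(V₂+V₁)/(V₂−V₁) = (3023+807)/(3023−807) = 1.7283; √ = 1.3147.
x_cross = 2·39.7·1.3147 = 104.38 m.

104.38 m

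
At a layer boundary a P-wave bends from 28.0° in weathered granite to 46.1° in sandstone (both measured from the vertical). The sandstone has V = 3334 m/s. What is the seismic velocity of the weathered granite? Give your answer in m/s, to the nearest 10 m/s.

2170 m/s

sin 28.0° = 0.4695; sin 46.1° = 0.7206.
V₁ = V₂·(sin θ₁/sin θ₂) = 3334·(0.4695/0.7206) = 2172.25 m/s.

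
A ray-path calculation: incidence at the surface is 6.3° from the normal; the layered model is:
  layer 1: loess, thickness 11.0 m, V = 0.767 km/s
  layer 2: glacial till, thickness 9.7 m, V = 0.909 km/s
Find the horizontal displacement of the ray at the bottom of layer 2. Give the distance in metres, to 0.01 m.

p = sin θ₁/V₁ = sin 6.3°/0.767 = 1.4307e-01 s/km is conserved through the stack.
Layer 1: θ = 6.30°; offset = 11.0·tan 6.30° = 1.2144 m.
Layer 2: sin θ = p·0.909 = 0.1301 → θ = 7.47°; offset = 9.7·tan 7.47° = 1.2723 m.
Summing the layer offsets gives 2.4867 m.

2.49 m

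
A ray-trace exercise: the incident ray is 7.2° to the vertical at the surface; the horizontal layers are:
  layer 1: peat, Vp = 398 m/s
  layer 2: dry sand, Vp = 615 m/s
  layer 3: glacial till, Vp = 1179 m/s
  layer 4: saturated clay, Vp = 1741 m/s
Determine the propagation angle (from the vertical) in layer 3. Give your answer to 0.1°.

Ray parameter p = sin 7.2° / 398 = 3.1491e-04 s/m.
sin θ_3 = p·V_3 = 3.1491e-04 × 1179 = 0.3713.
θ_3 = 21.79° from the vertical.

21.8°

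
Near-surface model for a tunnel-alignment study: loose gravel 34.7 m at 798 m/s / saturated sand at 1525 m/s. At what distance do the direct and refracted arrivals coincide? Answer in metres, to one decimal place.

θ_c = arcsin(798/1525) = 31.55°, so cos θ_c = 0.8522 and tᵢ = 2h cos θ_c/V₁ = 0.0741 s.
At crossover x/V₁ = x/V₂ + tᵢ ⇒ x = tᵢ/(1/V₁ − 1/V₂) = 0.07411/(1.2531e-03 − 6.5574e-04) = 124.06 m.

124.1 m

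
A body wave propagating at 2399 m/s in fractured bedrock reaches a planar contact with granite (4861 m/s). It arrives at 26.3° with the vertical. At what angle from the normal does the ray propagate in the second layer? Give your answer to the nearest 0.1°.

Snell's law: sin θ₂ = (V₂/V₁)·sin θ₁ = (4861/2399)·sin 26.3° = 0.8978.
θ₂ = sin⁻¹(0.8978) = 63.87° (from vertical).

63.9°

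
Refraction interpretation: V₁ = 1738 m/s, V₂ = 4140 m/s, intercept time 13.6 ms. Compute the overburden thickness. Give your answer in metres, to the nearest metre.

13 m

θ_c = arcsin(1738/4140) = 24.82°; cos θ_c = 0.9076.
tᵢ = 2h cos θ_c/V₁ ⇒ h = tᵢ·V₁/(2 cos θ_c) = 0.0136·1738/(2·0.9076) = 13.02 m.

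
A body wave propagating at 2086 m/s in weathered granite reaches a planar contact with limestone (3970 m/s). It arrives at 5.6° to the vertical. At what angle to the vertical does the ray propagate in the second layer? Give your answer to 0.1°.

10.7°

sin θ₁/V₁ = sin θ₂/V₂ ⇒ sin θ₂ = 3970·sin 5.6°/2086 = 3970·0.0976/2086 = 0.1857.
θ₂ = arcsin 0.1857 = 10.70° from the normal.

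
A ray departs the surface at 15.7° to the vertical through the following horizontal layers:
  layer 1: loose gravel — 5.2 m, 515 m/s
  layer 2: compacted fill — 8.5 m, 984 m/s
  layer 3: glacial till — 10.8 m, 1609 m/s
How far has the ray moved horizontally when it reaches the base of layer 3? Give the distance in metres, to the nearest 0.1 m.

Apply Snell's law at each interface; in layer i the horizontal offset is hᵢ·tan θᵢ.
Layer 1: θ = 15.70°; offset = 5.2·tan 15.70° = 1.462 m.
Layer 2: sin θ = 984·sin 15.7°/515 = 0.5170, θ = 31.13°; offset = 8.5·tan 31.13° = 5.134 m.
Layer 3: sin θ = 1609·sin 15.7°/515 = 0.8454, θ = 57.72°; offset = 10.8·tan 57.72° = 17.096 m.
Summing the layer offsets gives 23.692 m.

23.7 m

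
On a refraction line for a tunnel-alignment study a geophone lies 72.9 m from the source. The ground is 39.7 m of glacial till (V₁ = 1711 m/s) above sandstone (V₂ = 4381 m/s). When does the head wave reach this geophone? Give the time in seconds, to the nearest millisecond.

θ_c = arcsin(V₁/V₂) = arcsin(1711/4381) = 22.99°, cos θ_c = 0.9206.
Intercept time tᵢ = 2h cos θ_c / V₁ = 2·39.7·0.9206/1711 = 0.04272 s.
t = x/V₂ + tᵢ = 72.9/4381 + 0.04272 = 0.05936 s.

0.059 s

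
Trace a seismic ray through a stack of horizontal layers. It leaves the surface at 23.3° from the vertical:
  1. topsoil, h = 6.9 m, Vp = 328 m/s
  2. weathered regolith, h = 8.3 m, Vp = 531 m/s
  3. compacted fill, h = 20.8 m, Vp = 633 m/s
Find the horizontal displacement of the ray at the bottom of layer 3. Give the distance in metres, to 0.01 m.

Ray parameter p = sin 23.3° / 328 m/s = 1.2059e-03 s/m.
Layer 1: θ = 23.30°; offset = 6.9·tan 23.30° = 2.9716 m.
Layer 2: sin θ = p·531 = 0.6403 → θ = 39.82°; offset = 8.3·tan 39.82° = 6.9197 m.
Layer 3: sin θ = p·633 = 0.7634 → θ = 49.76°; offset = 20.8·tan 49.76° = 24.5794 m.
Summing the layer offsets gives 34.4707 m.

34.47 m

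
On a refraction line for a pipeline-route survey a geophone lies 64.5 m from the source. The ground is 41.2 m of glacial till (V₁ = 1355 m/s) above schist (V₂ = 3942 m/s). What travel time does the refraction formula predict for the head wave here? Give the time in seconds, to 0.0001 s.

0.0735 s

t = x/V₂ + 2h·√(V₂²−V₁²)/(V₁V₂).
√(V₂²−V₁²) = √(3942²−1355²) = 3701.8 m/s; delay term = 2·41.2·3701.8/(1355·3942) = 0.05711 s.
t = 64.5/3942 + 0.05711 = 0.07347 s.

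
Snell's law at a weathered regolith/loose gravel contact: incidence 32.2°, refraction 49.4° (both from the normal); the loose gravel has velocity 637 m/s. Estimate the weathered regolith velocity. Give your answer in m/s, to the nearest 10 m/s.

450 m/s

sin 32.2° = 0.5329; sin 49.4° = 0.7593.
V₁ = V₂·(sin θ₁/sin θ₂) = 637·(0.5329/0.7593) = 447.06 m/s.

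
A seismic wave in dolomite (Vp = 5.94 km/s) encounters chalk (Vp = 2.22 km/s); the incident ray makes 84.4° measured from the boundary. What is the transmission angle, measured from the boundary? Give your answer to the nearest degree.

Convert to the normal: θ₁ = 90° − 84.4° = 5.6°.
Snell's law: sin θ₂ = (V₂/V₁)·sin θ₁ = (2.22/5.94)·sin 5.6° = 0.0365.
θ₂ = sin⁻¹(0.0365) = 2.09° (from vertical).
From the interface: 90° − 2.09° = 87.91°.

88°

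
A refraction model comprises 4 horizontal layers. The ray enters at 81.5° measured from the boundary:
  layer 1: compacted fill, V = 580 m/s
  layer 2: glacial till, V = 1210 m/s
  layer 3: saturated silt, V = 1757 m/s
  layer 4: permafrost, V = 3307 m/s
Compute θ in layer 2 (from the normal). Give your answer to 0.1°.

From the normal: θ₁ = 90° − 81.5° = 8.5°.
Snell's law across each interface conserves sin θ / V, so sin θ_2 = V_2·sin θ₁/V₁.
sin θ_2 = 1210 × sin 8.5° / 580 = 0.3084.
θ_2 = arcsin 0.3084 = 17.96°.

18.0°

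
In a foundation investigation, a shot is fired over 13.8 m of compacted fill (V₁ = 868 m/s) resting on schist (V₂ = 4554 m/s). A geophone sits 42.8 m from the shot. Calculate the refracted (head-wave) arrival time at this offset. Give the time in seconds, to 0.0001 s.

0.0406 s

θ_c = arcsin(V₁/V₂) = arcsin(868/4554) = 10.99°, cos θ_c = 0.9817.
Intercept time tᵢ = 2h cos θ_c / V₁ = 2·13.8·0.9817/868 = 0.03121 s.
t = x/V₂ + tᵢ = 42.8/4554 + 0.03121 = 0.04061 s.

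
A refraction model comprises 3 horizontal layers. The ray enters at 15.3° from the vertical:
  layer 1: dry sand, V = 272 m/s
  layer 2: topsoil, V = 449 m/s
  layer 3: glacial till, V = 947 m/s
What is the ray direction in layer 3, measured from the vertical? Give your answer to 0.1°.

66.7°

Ray parameter p = sin 15.3° / 272 = 9.7012e-04 s/m.
sin θ_3 = p·V_3 = 9.7012e-04 × 947 = 0.9187.
θ_3 = arcsin 0.9187 = 66.74°.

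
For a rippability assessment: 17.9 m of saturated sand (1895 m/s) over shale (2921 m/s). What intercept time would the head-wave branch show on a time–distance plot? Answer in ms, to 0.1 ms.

tᵢ = 2h·√(V₂²−V₁²)/(V₁V₂).
√(V₂²−V₁²) = √(2921²−1895²) = 2222.9 m/s.
tᵢ = 2·17.9·2222.9/(1895·2921) = 0.01438 s.

14.4 ms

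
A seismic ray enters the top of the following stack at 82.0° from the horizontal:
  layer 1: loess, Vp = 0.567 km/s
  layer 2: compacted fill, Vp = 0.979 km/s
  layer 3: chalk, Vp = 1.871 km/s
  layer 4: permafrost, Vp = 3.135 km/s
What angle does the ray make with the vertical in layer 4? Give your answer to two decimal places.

50.31°

From the normal: θ₁ = 90° − 82.0° = 8.0°.
Snell's law across each interface conserves sin θ / V, so sin θ_4 = V_4·sin θ₁/V₁.
sin θ_4 = 3.135 × sin 8.0° / 0.567 = 0.7695.
θ_4 = arcsin 0.7695 = 50.31°.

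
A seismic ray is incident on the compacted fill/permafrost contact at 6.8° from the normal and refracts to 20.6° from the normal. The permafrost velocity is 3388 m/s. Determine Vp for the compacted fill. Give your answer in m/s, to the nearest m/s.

1140 m/s

Snell's law: sin 6.8°/V₁ = sin 20.6°/V₂.
V₁ = V₂·sin 6.8°/sin 20.6° = 3388 × 0.3365 = 1140.15 m/s.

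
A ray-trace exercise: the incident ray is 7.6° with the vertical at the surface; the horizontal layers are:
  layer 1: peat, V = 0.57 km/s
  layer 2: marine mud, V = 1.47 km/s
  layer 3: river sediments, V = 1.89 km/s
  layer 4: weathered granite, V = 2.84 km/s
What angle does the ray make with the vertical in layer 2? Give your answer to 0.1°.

19.9°

Snell's law across each interface conserves sin θ / V, so sin θ_2 = V_2·sin θ₁/V₁.
sin θ_2 = 1.47 × sin 7.6° / 0.57 = 0.3411.
θ_2 = arcsin 0.3411 = 19.94°.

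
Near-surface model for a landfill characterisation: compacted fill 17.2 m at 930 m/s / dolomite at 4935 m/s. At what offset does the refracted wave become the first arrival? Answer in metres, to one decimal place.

θ_c = arcsin(930/4935) = 10.86°, so cos θ_c = 0.9821 and tᵢ = 2h cos θ_c/V₁ = 0.0363 s.
At crossover x/V₁ = x/V₂ + tᵢ ⇒ x = tᵢ/(1/V₁ − 1/V₂) = 0.03633/(1.0753e-03 − 2.0263e-04) = 41.63 m.

41.6 m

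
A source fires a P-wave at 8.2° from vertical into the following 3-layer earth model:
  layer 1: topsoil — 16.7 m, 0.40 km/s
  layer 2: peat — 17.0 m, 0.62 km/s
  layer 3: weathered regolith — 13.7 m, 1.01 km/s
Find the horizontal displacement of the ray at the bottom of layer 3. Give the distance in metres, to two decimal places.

11.55 m

Apply Snell's law at each interface; in layer i the horizontal offset is hᵢ·tan θᵢ.
Layer 1: θ = 8.20°; offset = 16.7·tan 8.20° = 2.4065 m.
Layer 2: sin θ = 0.62·sin 8.2°/0.40 = 0.2211, θ = 12.77°; offset = 17.0·tan 12.77° = 3.8536 m.
Layer 3: sin θ = 1.01·sin 8.2°/0.40 = 0.3601, θ = 21.11°; offset = 13.7·tan 21.11° = 5.2888 m.
Summing the layer offsets gives 11.5489 m.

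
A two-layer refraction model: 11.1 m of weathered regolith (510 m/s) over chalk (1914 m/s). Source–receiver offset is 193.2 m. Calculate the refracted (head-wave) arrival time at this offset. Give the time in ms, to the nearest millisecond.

t = x/V₂ + 2h·√(V₂²−V₁²)/(V₁V₂).
√(V₂²−V₁²) = √(1914²−510²) = 1844.8 m/s; delay term = 2·11.1·1844.8/(510·1914) = 0.04196 s.
t = 193.2/1914 + 0.04196 = 0.14290 s.

143 ms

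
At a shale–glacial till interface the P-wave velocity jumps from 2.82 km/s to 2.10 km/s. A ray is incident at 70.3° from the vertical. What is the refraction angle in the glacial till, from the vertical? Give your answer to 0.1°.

Snell's law: sin θ₂ = (V₂/V₁)·sin θ₁ = (2.10/2.82)·sin 70.3° = 0.7011.
θ₂ = sin⁻¹(0.7011) = 44.51° (from vertical).

44.5°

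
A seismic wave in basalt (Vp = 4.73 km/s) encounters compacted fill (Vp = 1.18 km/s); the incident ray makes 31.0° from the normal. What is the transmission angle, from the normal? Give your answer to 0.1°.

Snell's law: sin θ₂ = (V₂/V₁)·sin θ₁ = (1.18/4.73)·sin 31.0° = 0.1285.
θ₂ = arcsin 0.1285 = 7.38° from the normal.

7.4°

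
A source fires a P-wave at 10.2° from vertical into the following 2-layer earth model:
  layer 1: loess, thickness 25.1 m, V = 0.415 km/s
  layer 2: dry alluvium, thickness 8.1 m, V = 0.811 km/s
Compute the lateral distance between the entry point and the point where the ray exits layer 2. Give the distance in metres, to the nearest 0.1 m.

7.5 m

Ray parameter p = sin 10.2° / 0.415 km/s = 4.2671e-01 s/km.
Layer 1: θ = 10.20°; offset = 25.1·tan 10.20° = 4.516 m.
Layer 2: sin θ = p·0.811 = 0.3461 → θ = 20.25°; offset = 8.1·tan 20.25° = 2.988 m.
Total horizontal offset = 7.504 m.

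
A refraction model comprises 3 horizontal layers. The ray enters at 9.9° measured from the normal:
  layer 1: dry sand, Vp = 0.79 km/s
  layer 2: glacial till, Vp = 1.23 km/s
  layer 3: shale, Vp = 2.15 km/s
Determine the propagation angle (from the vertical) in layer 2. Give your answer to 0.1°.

Snell's law across each interface conserves sin θ / V, so sin θ_2 = V_2·sin θ₁/V₁.
sin θ_2 = 1.23 × sin 9.9° / 0.79 = 0.2677.
θ_2 = arcsin 0.2677 = 15.53°.

15.5°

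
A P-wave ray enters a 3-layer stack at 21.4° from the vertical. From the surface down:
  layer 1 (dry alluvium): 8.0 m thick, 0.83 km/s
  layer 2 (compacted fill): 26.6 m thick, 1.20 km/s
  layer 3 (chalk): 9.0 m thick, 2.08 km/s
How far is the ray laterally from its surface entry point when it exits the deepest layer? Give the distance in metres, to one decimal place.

40.0 m

p = sin θ₁/V₁ = sin 21.4°/0.83 = 4.3961e-01 s/km is conserved through the stack.
Layer 1: θ = 21.40°; offset = 8.0·tan 21.40° = 3.135 m.
Layer 2: sin θ = p·1.20 = 0.5275 → θ = 31.84°; offset = 26.6·tan 31.84° = 16.518 m.
Layer 3: sin θ = p·2.08 = 0.9144 → θ = 66.12°; offset = 9.0·tan 66.12° = 20.328 m.
Summing the layer offsets gives 39.981 m.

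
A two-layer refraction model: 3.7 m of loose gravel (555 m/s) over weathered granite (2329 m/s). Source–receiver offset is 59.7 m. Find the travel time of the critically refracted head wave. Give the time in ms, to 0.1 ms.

t = x/V₂ + 2h·√(V₂²−V₁²)/(V₁V₂).
√(V₂²−V₁²) = √(2329²−555²) = 2261.9 m/s; delay term = 2·3.7·2261.9/(555·2329) = 0.01295 s.
t = 59.7/2329 + 0.01295 = 0.03858 s.

38.6 ms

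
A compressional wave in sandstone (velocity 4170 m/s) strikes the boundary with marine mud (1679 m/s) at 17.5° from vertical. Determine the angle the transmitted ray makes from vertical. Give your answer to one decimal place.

7.0°

Snell's law: sin θ₂ = (V₂/V₁)·sin θ₁ = (1679/4170)·sin 17.5° = 0.1211.
θ₂ = arcsin 0.1211 = 6.95° from the normal.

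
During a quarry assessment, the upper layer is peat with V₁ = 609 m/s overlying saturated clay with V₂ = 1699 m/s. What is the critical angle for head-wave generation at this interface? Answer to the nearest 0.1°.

At critical incidence the refracted ray runs along the interface (θ₂ = 90°), so sin θ_c = V₁/V₂.
θ_c = arcsin(609/1699) = arcsin 0.3584 = 21.00°.

21.0°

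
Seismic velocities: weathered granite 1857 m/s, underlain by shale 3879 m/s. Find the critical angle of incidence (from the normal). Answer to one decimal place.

At critical incidence the refracted ray runs along the interface (θ₂ = 90°), so sin θ_c = V₁/V₂.
θ_c = arcsin(1857/3879) = arcsin 0.4787 = 28.60°.

28.6°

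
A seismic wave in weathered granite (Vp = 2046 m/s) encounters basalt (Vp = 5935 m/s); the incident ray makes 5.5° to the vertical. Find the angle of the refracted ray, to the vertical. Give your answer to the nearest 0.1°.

16.1°

sin θ₁/V₁ = sin θ₂/V₂ ⇒ sin θ₂ = 5935·sin 5.5°/2046 = 5935·0.0958/2046 = 0.2780.
θ₂ = arcsin 0.2780 = 16.14° from the normal.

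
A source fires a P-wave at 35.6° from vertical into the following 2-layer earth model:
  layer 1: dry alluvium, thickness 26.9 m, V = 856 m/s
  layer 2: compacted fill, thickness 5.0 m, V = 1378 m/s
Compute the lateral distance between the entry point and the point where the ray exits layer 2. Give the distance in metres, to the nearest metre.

p = sin θ₁/V₁ = sin 35.6°/856 = 6.8005e-04 s/m is conserved through the stack.
Layer 1: θ = 35.60°; offset = 26.9·tan 35.60° = 19.259 m.
Layer 2: sin θ = p·1378 = 0.9371 → θ = 69.57°; offset = 5.0·tan 69.57° = 13.424 m.
Summing the layer offsets gives 32.683 m.

33 m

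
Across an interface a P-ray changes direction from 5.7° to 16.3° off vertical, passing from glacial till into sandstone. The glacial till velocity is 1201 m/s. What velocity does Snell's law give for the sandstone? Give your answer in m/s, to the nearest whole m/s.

3394 m/s

sin 5.7° = 0.0993; sin 16.3° = 0.2807.
V₂ = V₁·(sin θ₂/sin θ₁) = 1201·(0.2807/0.0993) = 3393.89 m/s.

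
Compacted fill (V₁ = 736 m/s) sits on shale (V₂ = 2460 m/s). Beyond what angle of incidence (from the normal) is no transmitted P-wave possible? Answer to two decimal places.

17.41°

At critical incidence the refracted ray runs along the interface (θ₂ = 90°), so sin θ_c = V₁/V₂.
θ_c = arcsin(736/2460) = arcsin 0.2992 = 17.41°.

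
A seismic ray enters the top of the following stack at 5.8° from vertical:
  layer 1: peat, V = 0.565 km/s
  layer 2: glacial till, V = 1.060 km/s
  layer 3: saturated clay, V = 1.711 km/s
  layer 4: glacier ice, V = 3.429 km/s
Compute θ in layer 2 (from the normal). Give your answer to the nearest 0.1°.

Ray parameter p = sin 5.8° / 0.565 = 1.7886e-01 s/km.
sin θ_2 = p·V_2 = 1.7886e-01 × 1.060 = 0.1896.
θ_2 = 10.93° from the vertical.

10.9°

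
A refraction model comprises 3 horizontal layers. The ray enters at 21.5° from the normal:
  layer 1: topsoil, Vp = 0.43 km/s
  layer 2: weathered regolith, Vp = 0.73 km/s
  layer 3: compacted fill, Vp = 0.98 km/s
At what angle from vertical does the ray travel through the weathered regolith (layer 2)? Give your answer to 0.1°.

38.5°

Snell's law across each interface conserves sin θ / V, so sin θ_2 = V_2·sin θ₁/V₁.
sin θ_2 = 0.73 × sin 21.5° / 0.43 = 0.6222.
θ_2 = arcsin 0.6222 = 38.48°.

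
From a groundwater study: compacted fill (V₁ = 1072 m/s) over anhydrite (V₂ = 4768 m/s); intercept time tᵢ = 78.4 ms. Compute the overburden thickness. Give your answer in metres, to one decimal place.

43.1 m

θ_c = arcsin(1072/4768) = 12.99°; cos θ_c = 0.9744.
tᵢ = 2h cos θ_c/V₁ ⇒ h = tᵢ·V₁/(2 cos θ_c) = 0.0784·1072/(2·0.9744) = 43.13 m.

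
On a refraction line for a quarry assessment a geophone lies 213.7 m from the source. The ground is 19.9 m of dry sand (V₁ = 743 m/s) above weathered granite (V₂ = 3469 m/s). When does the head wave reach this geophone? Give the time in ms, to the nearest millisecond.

t = x/V₂ + 2h·√(V₂²−V₁²)/(V₁V₂).
√(V₂²−V₁²) = √(3469²−743²) = 3388.5 m/s; delay term = 2·19.9·3388.5/(743·3469) = 0.05232 s.
t = 213.7/3469 + 0.05232 = 0.11393 s.

114 ms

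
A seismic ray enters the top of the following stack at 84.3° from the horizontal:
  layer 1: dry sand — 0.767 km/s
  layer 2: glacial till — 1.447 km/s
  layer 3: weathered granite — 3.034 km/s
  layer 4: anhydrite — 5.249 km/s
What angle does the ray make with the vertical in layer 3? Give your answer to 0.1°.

From the normal: θ₁ = 90° − 84.3° = 5.7°.
Snell's law across each interface conserves sin θ / V, so sin θ_3 = V_3·sin θ₁/V₁.
sin θ_3 = 3.034 × sin 5.7° / 0.767 = 0.3929.
θ_3 = 23.13° from the vertical.

23.1°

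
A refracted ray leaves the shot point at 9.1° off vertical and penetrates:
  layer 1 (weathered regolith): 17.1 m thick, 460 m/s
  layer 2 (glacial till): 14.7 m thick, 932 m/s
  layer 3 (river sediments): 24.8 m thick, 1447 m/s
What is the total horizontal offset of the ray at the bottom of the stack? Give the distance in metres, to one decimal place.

Apply Snell's law at each interface; in layer i the horizontal offset is hᵢ·tan θᵢ.
Layer 1: θ = 9.10°; offset = 17.1·tan 9.10° = 2.739 m.
Layer 2: sin θ = 932·sin 9.1°/460 = 0.3204, θ = 18.69°; offset = 14.7·tan 18.69° = 4.973 m.
Layer 3: sin θ = 1447·sin 9.1°/460 = 0.4975, θ = 29.84°; offset = 24.8·tan 29.84° = 14.223 m.
Summing the layer offsets gives 21.935 m.

21.9 m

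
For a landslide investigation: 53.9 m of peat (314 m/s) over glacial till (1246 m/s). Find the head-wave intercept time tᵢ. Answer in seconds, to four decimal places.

0.3322 s

tᵢ = 2h·√(V₂²−V₁²)/(V₁V₂).
√(V₂²−V₁²) = √(1246²−314²) = 1205.8 m/s.
tᵢ = 2·53.9·1205.8/(314·1246) = 0.33223 s.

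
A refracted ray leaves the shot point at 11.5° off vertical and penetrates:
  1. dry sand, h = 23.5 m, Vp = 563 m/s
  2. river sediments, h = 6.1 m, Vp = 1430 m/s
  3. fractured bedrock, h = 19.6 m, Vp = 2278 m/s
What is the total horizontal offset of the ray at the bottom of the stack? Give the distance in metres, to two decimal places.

35.12 m

Apply Snell's law at each interface; in layer i the horizontal offset is hᵢ·tan θᵢ.
Layer 1: θ = 11.50°; offset = 23.5·tan 11.50° = 4.7811 m.
Layer 2: sin θ = 1430·sin 11.5°/563 = 0.5064, θ = 30.42°; offset = 6.1·tan 30.42° = 3.5822 m.
Layer 3: sin θ = 2278·sin 11.5°/563 = 0.8067, θ = 53.77°; offset = 19.6·tan 53.77° = 26.7532 m.
Total horizontal offset = 35.1166 m.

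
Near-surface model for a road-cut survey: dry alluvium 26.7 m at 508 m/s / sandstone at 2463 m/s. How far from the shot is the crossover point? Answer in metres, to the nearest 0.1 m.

x_cross = 2h·√((V₂+V₁)/(V₂−V₁)).
(V₂+V₁)/(V₂−V₁) = (2463+508)/(2463−508) = 1.5197; √ = 1.2328.
x_cross = 2·26.7·1.2328 = 65.83 m.

65.8 m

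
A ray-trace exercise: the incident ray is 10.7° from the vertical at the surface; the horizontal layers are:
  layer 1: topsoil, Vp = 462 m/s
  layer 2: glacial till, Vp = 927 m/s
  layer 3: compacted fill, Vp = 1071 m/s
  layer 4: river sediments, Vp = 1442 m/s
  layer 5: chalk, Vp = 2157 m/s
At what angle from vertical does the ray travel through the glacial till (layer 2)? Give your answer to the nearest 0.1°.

21.9°

Snell's law across each interface conserves sin θ / V, so sin θ_2 = V_2·sin θ₁/V₁.
sin θ_2 = 927 × sin 10.7° / 462 = 0.3725.
θ_2 = arcsin 0.3725 = 21.87°.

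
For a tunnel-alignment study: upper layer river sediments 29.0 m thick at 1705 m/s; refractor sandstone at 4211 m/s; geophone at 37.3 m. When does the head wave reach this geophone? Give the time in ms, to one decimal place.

t = x/V₂ + 2h·√(V₂²−V₁²)/(V₁V₂).
√(V₂²−V₁²) = √(4211²−1705²) = 3850.4 m/s; delay term = 2·29.0·3850.4/(1705·4211) = 0.03110 s.
t = 37.3/4211 + 0.03110 = 0.03996 s.

40.0 ms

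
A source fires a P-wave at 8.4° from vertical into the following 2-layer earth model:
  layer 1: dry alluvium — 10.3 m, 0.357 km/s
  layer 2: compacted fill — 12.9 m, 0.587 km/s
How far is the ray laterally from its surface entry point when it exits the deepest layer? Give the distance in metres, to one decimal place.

Apply Snell's law at each interface; in layer i the horizontal offset is hᵢ·tan θᵢ.
Layer 1: θ = 8.40°; offset = 10.3·tan 8.40° = 1.521 m.
Layer 2: sin θ = 0.587·sin 8.4°/0.357 = 0.2402, θ = 13.90°; offset = 12.9·tan 13.90° = 3.192 m.
Σ offsets = 4.713 m.

4.7 m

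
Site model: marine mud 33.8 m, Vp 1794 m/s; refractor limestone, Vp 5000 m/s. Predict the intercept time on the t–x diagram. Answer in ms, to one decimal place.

35.2 ms

θ_c = arcsin(V₁/V₂) = arcsin(1794/5000) = 21.03°; cos θ_c = 0.9334.
tᵢ = 2h·cos θ_c / V₁ = 2·33.8·0.9334 / 1794 = 0.03517 s.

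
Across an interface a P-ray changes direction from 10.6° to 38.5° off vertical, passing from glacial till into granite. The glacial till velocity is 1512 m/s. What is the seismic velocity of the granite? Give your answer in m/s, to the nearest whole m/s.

Snell's law: sin 10.6°/V₁ = sin 38.5°/V₂.
V₂ = V₁·sin 38.5°/sin 10.6° = 1512 × 3.3841 = 5116.80 m/s.

5117 m/s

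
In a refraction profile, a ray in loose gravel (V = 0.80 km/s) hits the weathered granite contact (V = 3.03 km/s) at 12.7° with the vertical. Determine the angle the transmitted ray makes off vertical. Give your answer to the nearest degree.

Snell's law: sin θ₂ = (V₂/V₁)·sin θ₁ = (3.03/0.80)·sin 12.7° = 0.8327.
θ₂ = sin⁻¹(0.8327) = 56.37° (from vertical).

56°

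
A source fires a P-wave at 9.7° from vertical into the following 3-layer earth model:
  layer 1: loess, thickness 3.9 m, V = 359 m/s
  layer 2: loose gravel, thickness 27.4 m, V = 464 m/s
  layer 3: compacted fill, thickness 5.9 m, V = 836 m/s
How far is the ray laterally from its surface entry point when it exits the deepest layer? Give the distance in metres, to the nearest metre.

9 m

Ray parameter p = sin 9.7° / 359 m/s = 4.6933e-04 s/m.
Layer 1: θ = 9.70°; offset = 3.9·tan 9.70° = 0.667 m.
Layer 2: sin θ = p·464 = 0.2178 → θ = 12.58°; offset = 27.4·tan 12.58° = 6.114 m.
Layer 3: sin θ = p·836 = 0.3924 → θ = 23.10°; offset = 5.9·tan 23.10° = 2.517 m.
Summing the layer offsets gives 9.297 m.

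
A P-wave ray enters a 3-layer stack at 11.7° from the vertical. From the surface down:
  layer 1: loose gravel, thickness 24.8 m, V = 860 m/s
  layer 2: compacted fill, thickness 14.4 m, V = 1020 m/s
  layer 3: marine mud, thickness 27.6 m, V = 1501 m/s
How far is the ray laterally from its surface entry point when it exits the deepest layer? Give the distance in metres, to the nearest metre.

Apply Snell's law at each interface; in layer i the horizontal offset is hᵢ·tan θᵢ.
Layer 1: θ = 11.70°; offset = 24.8·tan 11.70° = 5.136 m.
Layer 2: sin θ = 1020·sin 11.7°/860 = 0.2405, θ = 13.92°; offset = 14.4·tan 13.92° = 3.568 m.
Layer 3: sin θ = 1501·sin 11.7°/860 = 0.3539, θ = 20.73°; offset = 27.6·tan 20.73° = 10.445 m.
Total horizontal offset = 19.149 m.

19 m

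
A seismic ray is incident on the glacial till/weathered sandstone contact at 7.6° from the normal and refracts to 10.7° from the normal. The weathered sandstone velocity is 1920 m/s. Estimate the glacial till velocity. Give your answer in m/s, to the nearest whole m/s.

1368 m/s

Snell's law: sin 7.6°/V₁ = sin 10.7°/V₂.
V₁ = V₂·sin 7.6°/sin 10.7° = 1920 × 0.7123 = 1367.68 m/s.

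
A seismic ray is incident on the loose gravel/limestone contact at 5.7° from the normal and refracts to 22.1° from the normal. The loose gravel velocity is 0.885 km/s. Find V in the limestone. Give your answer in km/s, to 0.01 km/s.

sin 5.7° = 0.0993; sin 22.1° = 0.3762.
V₂ = V₁·(sin θ₂/sin θ₁) = 0.885·(0.3762/0.0993) = 3.35 km/s.

3.35 km/s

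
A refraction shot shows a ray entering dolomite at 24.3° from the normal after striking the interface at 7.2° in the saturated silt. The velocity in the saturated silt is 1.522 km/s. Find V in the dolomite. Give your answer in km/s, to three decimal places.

4.997 km/s

sin 7.2° = 0.1253; sin 24.3° = 0.4115.
V₂ = V₁·(sin θ₂/sin θ₁) = 1.522·(0.4115/0.1253) = 4.997 km/s.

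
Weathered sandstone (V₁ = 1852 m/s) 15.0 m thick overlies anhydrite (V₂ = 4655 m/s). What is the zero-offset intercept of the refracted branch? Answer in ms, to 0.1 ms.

θ_c = arcsin(V₁/V₂) = arcsin(1852/4655) = 23.44°; cos θ_c = 0.9174.
tᵢ = 2h·cos θ_c / V₁ = 2·15.0·0.9174 / 1852 = 0.01486 s.

14.9 ms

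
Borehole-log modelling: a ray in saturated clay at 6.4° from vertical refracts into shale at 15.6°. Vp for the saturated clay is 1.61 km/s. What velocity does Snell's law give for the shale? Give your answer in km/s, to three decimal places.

sin 6.4° = 0.1115; sin 15.6° = 0.2689.
V₂ = V₁·(sin θ₂/sin θ₁) = 1.61·(0.2689/0.1115) = 3.884 km/s.

3.884 km/s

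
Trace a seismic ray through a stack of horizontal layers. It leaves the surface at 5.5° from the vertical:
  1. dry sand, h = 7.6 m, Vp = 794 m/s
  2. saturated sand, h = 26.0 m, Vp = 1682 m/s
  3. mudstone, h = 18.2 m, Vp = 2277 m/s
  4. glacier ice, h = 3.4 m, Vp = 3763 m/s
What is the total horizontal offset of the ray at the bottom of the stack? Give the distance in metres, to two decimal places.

Ray parameter p = sin 5.5° / 794 m/s = 1.2071e-04 s/m.
Layer 1: θ = 5.50°; offset = 7.6·tan 5.50° = 0.7318 m.
Layer 2: sin θ = p·1682 = 0.2030 → θ = 11.71°; offset = 26.0·tan 11.71° = 5.3913 m.
Layer 3: sin θ = p·2277 = 0.2749 → θ = 15.95°; offset = 18.2·tan 15.95° = 5.2029 m.
Layer 4: sin θ = p·3763 = 0.4542 → θ = 27.02°; offset = 3.4·tan 27.02° = 1.7336 m.
Total horizontal offset = 13.0596 m.

13.06 m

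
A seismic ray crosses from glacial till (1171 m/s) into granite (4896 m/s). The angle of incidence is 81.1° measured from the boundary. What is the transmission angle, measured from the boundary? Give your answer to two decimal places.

Angle from the normal: 90° − 81.1° = 8.9°.
Snell's law: sin θ₂ = (V₂/V₁)·sin θ₁ = (4896/1171)·sin 8.9° = 0.6469.
θ₂ = arcsin 0.6469 = 40.30° from the normal.
From the interface: 90° − 40.30° = 49.70°.

49.70°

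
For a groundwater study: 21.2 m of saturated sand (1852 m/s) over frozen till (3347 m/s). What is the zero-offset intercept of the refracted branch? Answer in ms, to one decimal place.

θ_c = arcsin(V₁/V₂) = arcsin(1852/3347) = 33.60°; cos θ_c = 0.8330.
tᵢ = 2h·cos θ_c / V₁ = 2·21.2·0.8330 / 1852 = 0.01907 s.

19.1 ms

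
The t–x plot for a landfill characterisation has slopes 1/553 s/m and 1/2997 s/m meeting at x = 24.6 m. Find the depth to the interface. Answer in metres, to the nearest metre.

10 m

h = (x_cross/2)·√((V₂−V₁)/(V₂+V₁)).
(V₂−V₁)/(V₂+V₁) = (2997−553)/(2997+553) = 0.6885; √ = 0.8297.
h = (24.6/2)·0.8297 = 10.21 m.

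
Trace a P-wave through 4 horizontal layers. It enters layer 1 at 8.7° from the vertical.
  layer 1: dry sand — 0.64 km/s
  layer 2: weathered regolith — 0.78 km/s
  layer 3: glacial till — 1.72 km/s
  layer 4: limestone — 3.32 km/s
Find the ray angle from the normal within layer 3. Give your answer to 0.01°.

Ray parameter p = sin 8.7° / 0.64 = 2.3635e-01 s/km.
sin θ_3 = p·V_3 = 2.3635e-01 × 1.72 = 0.4065.
θ_3 = arcsin 0.4065 = 23.99°.

23.99°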